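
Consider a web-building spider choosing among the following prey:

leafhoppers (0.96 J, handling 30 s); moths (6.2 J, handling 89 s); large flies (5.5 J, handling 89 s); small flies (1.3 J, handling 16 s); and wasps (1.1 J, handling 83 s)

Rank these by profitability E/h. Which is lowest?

In descending order of E/h:
small flies: 1.3/16 = 0.0813 J/s
moths: 6.2/89 = 0.0697 J/s
large flies: 5.5/89 = 0.0618 J/s
leafhoppers: 0.96/30 = 0.032 J/s
wasps: 1.1/83 = 0.0133 J/s

wasps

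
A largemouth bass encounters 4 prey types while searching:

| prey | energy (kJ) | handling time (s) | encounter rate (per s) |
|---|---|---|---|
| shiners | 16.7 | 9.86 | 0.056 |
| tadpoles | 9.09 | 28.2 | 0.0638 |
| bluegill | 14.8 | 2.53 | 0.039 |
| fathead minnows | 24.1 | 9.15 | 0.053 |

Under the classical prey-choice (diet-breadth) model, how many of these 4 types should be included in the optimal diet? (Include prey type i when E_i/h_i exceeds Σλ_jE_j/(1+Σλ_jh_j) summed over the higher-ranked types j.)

Profitabilities (E/h, kJ/s): bluegill 5.85, fathead minnows 2.63, shiners 1.69, tadpoles 0.322. Add prey in this order while the next type's profitability exceeds the intake rate on those already taken.
Rate on top 1: 0.5254. fathead minnows: 2.63 > 0.5254 → include.
Rate on top 2: 1.171. shiners: 1.69 > 1.171 → include.
Rate on top 3: 1.306. tadpoles: 0.322 < 1.306 → exclude; stop.
Optimal diet: bluegill, fathead minnows, shiners — 3 of 4 types.

3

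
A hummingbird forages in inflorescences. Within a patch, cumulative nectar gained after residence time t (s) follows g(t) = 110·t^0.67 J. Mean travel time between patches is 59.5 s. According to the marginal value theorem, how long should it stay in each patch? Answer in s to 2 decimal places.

Optimal t* satisfies g'(t*) = g(t*)/(T + t*).
g'(t) = 0.67·110·t^-0.33. Setting 0.67·110·t^-0.33 = 110·t^0.67/(59.5+t) gives 0.67(59.5+t) = t, so 0.33·t = 0.67×59.5.
t* = 0.67×59.5/0.33 = 120.8 s.

120.80 s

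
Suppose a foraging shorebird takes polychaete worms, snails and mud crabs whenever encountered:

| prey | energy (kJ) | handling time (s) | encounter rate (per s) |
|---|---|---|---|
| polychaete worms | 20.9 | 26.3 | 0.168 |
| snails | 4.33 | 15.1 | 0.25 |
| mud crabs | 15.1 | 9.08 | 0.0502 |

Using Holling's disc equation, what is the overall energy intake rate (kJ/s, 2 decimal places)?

0.55 kJ/s

R = (0.168×20.9 + 0.25×4.33 + 0.0502×15.1) / (1 + 0.168×26.3 + 0.25×15.1 + 0.0502×9.08) = 5.352/9.649 = 0.5546 kJ/s.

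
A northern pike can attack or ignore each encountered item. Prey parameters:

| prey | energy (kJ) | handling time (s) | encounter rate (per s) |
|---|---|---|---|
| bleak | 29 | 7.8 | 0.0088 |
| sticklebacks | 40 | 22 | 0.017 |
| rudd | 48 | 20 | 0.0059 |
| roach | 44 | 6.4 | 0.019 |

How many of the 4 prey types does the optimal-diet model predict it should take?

E/h in descending order: roach 6.88, bleak 3.72, rudd 2.4, sticklebacks 1.82 kJ/s. The optimal diet is the largest prefix of this list for which every included type satisfies E_i/h_i > R on the types above it.
Rate on top 1: 0.7454. bleak: 3.72 > 0.7454 → include.
Rate on top 2: 0.9168. rudd: 2.4 > 0.9168 → include.
Rate on top 3: 1.051. sticklebacks: 1.82 > 1.051 → include.
Optimal diet: roach, bleak, rudd, sticklebacks — 4 of 4 types.

4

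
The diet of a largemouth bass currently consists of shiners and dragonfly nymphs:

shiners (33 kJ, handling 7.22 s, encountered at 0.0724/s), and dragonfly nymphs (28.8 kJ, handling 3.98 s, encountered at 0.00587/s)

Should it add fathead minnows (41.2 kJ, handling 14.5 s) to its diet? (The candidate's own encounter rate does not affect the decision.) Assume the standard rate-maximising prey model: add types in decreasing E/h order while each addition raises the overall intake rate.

Intake rate on the current diet: R = (0.0724×33 + 0.00587×28.8) / (1 + 0.0724×7.22 + 0.00587×3.98) = 2.558/1.546 = 1.655 kJ/s.
Profitability of fathead minnows: 41.2/14.5 = 2.841 kJ/s.
Since 2.841 > R, including fathead minnows increases the long-run rate.

Yes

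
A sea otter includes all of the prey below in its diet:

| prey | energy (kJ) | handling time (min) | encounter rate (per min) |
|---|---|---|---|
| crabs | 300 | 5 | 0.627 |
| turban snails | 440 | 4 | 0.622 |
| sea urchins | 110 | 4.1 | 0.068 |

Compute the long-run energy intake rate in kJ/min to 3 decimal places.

Energy encountered per unit search time: 0.627×300 + 0.622×440 + 0.068×110 = 469.3 kJ/min.
Handling time per unit search time: 0.627×5 + 0.622×4 + 0.068×4.1 = 5.902.
Rate = 469.3/(1 + 5.902) = 67.99 kJ/min.

67.991 kJ/min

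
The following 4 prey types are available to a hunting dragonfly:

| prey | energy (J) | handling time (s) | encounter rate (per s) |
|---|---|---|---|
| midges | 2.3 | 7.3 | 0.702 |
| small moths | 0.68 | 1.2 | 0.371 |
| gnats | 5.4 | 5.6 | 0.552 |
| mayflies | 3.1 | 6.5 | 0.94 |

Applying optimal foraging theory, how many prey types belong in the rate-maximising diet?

1

E/h in descending order: gnats 0.964, small moths 0.567, mayflies 0.477, midges 0.315 J/s. The optimal diet is the largest prefix of this list for which every included type satisfies E_i/h_i > R on the types above it.
Rate on top 1: 0.7286. small moths: 0.567 < 0.7286 → exclude; stop.
Optimal diet: gnats — 1 of 4 types.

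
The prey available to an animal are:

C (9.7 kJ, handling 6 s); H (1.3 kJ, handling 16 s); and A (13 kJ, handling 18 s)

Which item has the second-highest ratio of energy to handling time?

In descending order of E/h:
C: 9.7/6 = 1.62 kJ/s
A: 13/18 = 0.722 kJ/s
H: 1.3/16 = 0.0813 kJ/s

A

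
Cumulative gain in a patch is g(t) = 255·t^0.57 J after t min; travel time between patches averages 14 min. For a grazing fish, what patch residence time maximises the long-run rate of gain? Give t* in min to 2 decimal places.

Optimal t* satisfies g'(t*) = g(t*)/(T + t*).
g'(t) = 0.57·255·t^-0.43. Setting 0.57·255·t^-0.43 = 255·t^0.57/(14+t) gives 0.57(14+t) = t, so 0.43·t = 0.57×14.
t* = 0.57×14/0.43 = 18.56 min.

18.56 min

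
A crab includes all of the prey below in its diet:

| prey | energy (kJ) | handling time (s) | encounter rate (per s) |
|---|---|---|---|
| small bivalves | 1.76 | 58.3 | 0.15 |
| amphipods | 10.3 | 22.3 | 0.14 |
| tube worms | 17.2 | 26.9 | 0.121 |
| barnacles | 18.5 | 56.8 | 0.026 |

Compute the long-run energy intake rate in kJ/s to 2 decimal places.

0.24 kJ/s

R = (0.15×1.76 + 0.14×10.3 + 0.121×17.2 + 0.026×18.5) / (1 + 0.15×58.3 + 0.14×22.3 + 0.121×26.9 + 0.026×56.8) = 4.268/17.6 = 0.2425 kJ/s.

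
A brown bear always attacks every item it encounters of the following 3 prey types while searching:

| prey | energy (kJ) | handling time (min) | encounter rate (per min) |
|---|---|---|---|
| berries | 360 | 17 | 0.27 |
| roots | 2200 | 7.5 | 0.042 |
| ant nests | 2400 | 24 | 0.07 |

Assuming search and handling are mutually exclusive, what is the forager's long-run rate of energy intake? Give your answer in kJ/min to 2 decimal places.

47.15 kJ/min

R = Σλ_iE_i / (1 + Σλ_ih_i)
Numerator: 0.27×360 + 0.042×2200 + 0.07×2400 = 357.6
Denominator: 1 + 0.27×17 + 0.042×7.5 + 0.07×24 = 7.585
R = 357.6/7.585 = 47.15 kJ/min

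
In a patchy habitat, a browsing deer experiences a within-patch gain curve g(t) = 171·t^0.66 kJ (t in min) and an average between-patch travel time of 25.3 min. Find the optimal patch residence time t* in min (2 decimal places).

Optimal t* satisfies g'(t*) = g(t*)/(T + t*).
g'(t) = 0.66·171·t^-0.34. Setting 0.66·171·t^-0.34 = 171·t^0.66/(25.3+t) gives 0.66(25.3+t) = t, so 0.34·t = 0.66×25.3.
t* = 0.66×25.3/0.34 = 49.11 min.

49.11 min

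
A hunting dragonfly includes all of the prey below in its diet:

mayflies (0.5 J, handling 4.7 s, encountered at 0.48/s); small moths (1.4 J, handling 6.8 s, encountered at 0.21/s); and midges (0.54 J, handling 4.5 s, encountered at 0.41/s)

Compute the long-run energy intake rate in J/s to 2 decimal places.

0.12 J/s

R = Σλ_iE_i / (1 + Σλ_ih_i)
Numerator: 0.48×0.5 + 0.21×1.4 + 0.41×0.54 = 0.7554
Denominator: 1 + 0.48×4.7 + 0.21×6.8 + 0.41×4.5 = 6.529
R = 0.7554/6.529 = 0.1157 J/s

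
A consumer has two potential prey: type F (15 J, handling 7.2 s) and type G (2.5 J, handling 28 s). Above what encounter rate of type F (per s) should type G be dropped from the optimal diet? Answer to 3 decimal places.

Drop type G once their profitability E₂/h₂ falls below the rate achievable on type F alone: E₂/h₂ = λE₁/(1 + λh₁).
Solve for λ: λE₁h₂ = E₂(1 + λh₁) → λ(E₁h₂ − E₂h₁) = E₂ → λ = E₂/(E₁h₂ − E₂h₁).
λ = 2.5/(15×28 − 2.5×7.2) = 2.5/402 = 0.006219 per s.

0.006 per s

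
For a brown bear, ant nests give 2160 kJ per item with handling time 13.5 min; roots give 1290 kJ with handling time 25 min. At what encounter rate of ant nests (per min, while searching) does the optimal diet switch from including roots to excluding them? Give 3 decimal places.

0.035 per min

At the threshold, the rate on ant nests alone equals the profitability of roots: λ·2160/(1 + λ·13.5) = 1290/25 = 51.6.
Rearranging, λ(2160 − 51.6×13.5) = 51.6, so λ = 51.6/1463 = 0.03526 per min.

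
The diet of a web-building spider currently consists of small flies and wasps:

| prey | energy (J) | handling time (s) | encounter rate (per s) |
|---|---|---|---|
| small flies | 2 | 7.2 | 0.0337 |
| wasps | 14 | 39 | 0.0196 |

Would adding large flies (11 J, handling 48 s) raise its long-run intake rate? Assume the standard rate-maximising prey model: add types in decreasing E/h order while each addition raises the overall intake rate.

Current rate: (0.0337×2 + 0.0196×14)/(1 + 0.0337×7.2 + 0.0196×39) = 0.1703 J/s.
large flies: E/h = 11/48 = 0.2292 J/s.
Since 0.2292 > R, including large flies increases the long-run rate.

Yes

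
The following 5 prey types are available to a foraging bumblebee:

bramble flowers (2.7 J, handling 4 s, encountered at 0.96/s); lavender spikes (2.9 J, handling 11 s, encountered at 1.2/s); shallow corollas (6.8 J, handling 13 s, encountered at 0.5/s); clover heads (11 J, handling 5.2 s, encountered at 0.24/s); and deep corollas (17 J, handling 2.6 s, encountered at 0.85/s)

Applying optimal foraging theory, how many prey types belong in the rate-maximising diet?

1

E/h in descending order: deep corollas 6.54, clover heads 2.12, bramble flowers 0.675, shallow corollas 0.523, lavender spikes 0.264 J/s. The optimal diet is the largest prefix of this list for which every included type satisfies E_i/h_i > R on the types above it.
Rate on top 1: 4.502. clover heads: 2.12 < 4.502 → exclude; stop.
Optimal diet: deep corollas — 1 of 5 types.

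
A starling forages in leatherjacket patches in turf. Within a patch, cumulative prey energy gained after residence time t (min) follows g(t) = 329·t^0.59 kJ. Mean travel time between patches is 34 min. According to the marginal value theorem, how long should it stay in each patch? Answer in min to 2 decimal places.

48.93 min

Optimal t* satisfies g'(t*) = g(t*)/(T + t*).
g'(t) = 0.59·329·t^-0.41. Setting 0.59·329·t^-0.41 = 329·t^0.59/(34+t) gives 0.59(34+t) = t, so 0.41·t = 0.59×34.
t* = 0.59×34/0.41 = 48.93 min.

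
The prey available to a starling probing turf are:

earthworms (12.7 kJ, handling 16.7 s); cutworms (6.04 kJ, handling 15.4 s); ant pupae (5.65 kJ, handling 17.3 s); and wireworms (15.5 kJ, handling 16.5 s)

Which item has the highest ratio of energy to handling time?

Profitability E/h (kJ/s): earthworms = 12.7/16.7 = 0.76, cutworms = 6.04/15.4 = 0.392, ant pupae = 5.65/17.3 = 0.327, wireworms = 15.5/16.5 = 0.939.
Ranked: wireworms > earthworms > cutworms > ant pupae.

wireworms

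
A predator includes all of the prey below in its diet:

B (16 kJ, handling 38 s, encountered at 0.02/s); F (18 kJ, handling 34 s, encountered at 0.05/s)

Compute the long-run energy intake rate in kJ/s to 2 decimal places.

Energy encountered per unit search time: 0.02×16 + 0.05×18 = 1.22 kJ/s.
Handling time per unit search time: 0.02×38 + 0.05×34 = 2.46.
Rate = 1.22/(1 + 2.46) = 0.3526 kJ/s.

0.35 kJ/s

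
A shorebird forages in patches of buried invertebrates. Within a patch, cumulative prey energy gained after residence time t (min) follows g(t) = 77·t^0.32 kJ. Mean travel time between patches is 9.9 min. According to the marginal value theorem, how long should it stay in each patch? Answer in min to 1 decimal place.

Maximise g(t)/(T+t): set derivative to zero → g'(t)(T+t) = g(t).
g'(t) = 0.32·77·t^-0.68. Setting 0.32·77·t^-0.68 = 77·t^0.32/(9.9+t) gives 0.32(9.9+t) = t, so 0.68·t = 0.32×9.9.
t* = 0.32×9.9/0.68 = 4.659 min.

4.7 min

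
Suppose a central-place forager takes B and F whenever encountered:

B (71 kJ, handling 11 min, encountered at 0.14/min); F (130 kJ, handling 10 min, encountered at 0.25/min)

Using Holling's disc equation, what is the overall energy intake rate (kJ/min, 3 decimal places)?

R = (0.14×71 + 0.25×130) / (1 + 0.14×11 + 0.25×10) = 42.44/5.04 = 8.421 kJ/min.

8.421 kJ/min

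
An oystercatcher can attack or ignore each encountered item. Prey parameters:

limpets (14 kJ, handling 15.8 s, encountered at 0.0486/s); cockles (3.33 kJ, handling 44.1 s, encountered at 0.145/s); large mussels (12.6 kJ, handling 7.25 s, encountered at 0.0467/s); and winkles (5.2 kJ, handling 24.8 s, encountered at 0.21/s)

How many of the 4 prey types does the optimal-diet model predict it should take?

2

Rank by E/h (kJ/s): large mussels 1.74, limpets 0.886, winkles 0.21, cockles 0.0755. Include each in turn until the next type's E/h falls below the running intake rate.
Rate on top 1: 0.4396. limpets: 0.886 > 0.4396 → include.
Rate on top 2: 0.6023. winkles: 0.21 < 0.6023 → exclude; stop.
Optimal diet: large mussels, limpets — 2 of 4 types.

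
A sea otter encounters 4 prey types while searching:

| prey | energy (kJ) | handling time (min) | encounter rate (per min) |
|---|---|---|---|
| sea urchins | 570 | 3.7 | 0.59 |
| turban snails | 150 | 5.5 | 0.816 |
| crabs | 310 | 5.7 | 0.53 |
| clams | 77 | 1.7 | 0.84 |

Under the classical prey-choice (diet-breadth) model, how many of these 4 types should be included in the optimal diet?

Rank by E/h (kJ/min): sea urchins 154, crabs 54.4, clams 45.3, turban snails 27.3. Include each in turn until the next type's E/h falls below the running intake rate.
Rate on top 1: 105.7. crabs: 54.4 < 105.7 → exclude; stop.
Optimal diet: sea urchins — 1 of 4 types.

1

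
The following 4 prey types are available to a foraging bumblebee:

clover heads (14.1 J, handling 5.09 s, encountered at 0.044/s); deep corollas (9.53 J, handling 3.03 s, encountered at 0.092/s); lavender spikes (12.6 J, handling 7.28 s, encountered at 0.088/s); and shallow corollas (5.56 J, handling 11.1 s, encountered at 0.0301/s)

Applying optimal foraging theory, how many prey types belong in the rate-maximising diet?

3

Profitabilities (E/h, J/s): deep corollas 3.15, clover heads 2.77, lavender spikes 1.73, shallow corollas 0.501. Add prey in this order while the next type's profitability exceeds the intake rate on those already taken.
Rate on top 1: 0.6856. clover heads: 2.77 > 0.6856 → include.
Rate on top 2: 0.9963. lavender spikes: 1.73 > 0.9963 → include.
Rate on top 3: 1.216. shallow corollas: 0.501 < 1.216 → exclude; stop.
Optimal diet: deep corollas, clover heads, lavender spikes — 3 of 4 types.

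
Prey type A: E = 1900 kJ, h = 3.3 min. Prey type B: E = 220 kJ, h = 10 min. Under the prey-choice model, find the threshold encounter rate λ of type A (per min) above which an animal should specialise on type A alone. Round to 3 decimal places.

The zero-one rule: include type B iff E₂/h₂ > λE₁/(1+λh₁). Equality gives the switch point.
λE₁h₂ = E₂ + λE₂h₁ ⇒ λ = E₂/(E₁h₂ − E₂h₁) = 220/(1.9e+04 − 726) = 0.01204 per min.

0.012 per min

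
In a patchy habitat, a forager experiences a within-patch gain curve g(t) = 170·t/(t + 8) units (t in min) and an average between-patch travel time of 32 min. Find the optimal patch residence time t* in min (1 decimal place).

Maximise g(t)/(T+t): set derivative to zero → g'(t)(T+t) = g(t).
g'(t) = 170·8/(t + 8)². Setting 170·8/(t+8)² = 170t/[(t+8)(32+t)] gives 8(32+t) = t(t+8), so t² = 8×32 = 256.
t* = √256 = 16 min.

16.0 min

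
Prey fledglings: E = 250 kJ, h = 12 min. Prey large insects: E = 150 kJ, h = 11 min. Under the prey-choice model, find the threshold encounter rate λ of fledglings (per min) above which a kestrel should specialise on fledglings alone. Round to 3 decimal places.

The zero-one rule: include large insects iff E₂/h₂ > λE₁/(1+λh₁). Equality gives the switch point.
λE₁h₂ = E₂ + λE₂h₁ ⇒ λ = E₂/(E₁h₂ − E₂h₁) = 150/(2750 − 1800) = 0.1579 per min.

0.158 per min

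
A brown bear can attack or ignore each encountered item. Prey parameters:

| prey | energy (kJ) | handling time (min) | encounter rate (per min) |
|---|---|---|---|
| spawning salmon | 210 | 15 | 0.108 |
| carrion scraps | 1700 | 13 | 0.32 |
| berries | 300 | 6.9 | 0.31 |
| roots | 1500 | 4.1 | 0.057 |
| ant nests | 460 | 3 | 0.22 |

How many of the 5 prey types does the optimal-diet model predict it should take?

3

Rank by E/h (kJ/min): roots 366, ant nests 153, carrion scraps 131, berries 43.5, spawning salmon 14. Include each in turn until the next type's E/h falls below the running intake rate.
Rate on top 1: 69.3. ant nests: 153 > 69.3 → include.
Rate on top 2: 98.59. carrion scraps: 131 > 98.59 → include.
Rate on top 3: 120.7. berries: 43.5 < 120.7 → exclude; stop.
Optimal diet: roots, ant nests, carrion scraps — 3 of 5 types.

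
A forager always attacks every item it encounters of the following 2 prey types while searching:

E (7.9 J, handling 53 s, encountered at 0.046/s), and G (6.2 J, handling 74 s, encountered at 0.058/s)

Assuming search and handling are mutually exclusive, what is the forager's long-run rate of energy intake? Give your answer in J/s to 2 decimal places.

0.09 J/s

R = (0.046×7.9 + 0.058×6.2) / (1 + 0.046×53 + 0.058×74) = 0.723/7.73 = 0.09353 J/s.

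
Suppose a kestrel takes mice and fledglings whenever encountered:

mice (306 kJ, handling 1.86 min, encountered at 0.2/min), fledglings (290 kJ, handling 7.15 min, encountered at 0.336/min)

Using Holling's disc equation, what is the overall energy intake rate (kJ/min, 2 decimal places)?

42.03 kJ/min

R = (0.2×306 + 0.336×290) / (1 + 0.2×1.86 + 0.336×7.15) = 158.6/3.774 = 42.03 kJ/min.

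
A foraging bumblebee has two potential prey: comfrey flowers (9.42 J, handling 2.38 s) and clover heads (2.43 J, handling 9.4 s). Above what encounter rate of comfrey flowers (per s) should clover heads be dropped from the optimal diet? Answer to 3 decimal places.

The zero-one rule: include clover heads iff E₂/h₂ > λE₁/(1+λh₁). Equality gives the switch point.
λE₁h₂ = E₂ + λE₂h₁ ⇒ λ = E₂/(E₁h₂ − E₂h₁) = 2.43/(88.55 − 5.783) = 0.02936 per s.

0.029 per s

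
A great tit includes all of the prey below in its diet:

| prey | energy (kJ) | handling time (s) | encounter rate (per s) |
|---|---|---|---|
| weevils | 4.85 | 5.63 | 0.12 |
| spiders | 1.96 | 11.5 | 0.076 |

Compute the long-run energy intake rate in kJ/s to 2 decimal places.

R = (0.12×4.85 + 0.076×1.96) / (1 + 0.12×5.63 + 0.076×11.5) = 0.731/2.55 = 0.2867 kJ/s.

0.29 kJ/s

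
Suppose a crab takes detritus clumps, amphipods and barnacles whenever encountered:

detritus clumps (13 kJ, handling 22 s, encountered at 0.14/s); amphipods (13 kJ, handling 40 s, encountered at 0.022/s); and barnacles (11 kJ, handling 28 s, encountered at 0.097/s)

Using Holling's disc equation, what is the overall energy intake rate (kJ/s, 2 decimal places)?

R = (0.14×13 + 0.022×13 + 0.097×11) / (1 + 0.14×22 + 0.022×40 + 0.097×28) = 3.173/7.676 = 0.4134 kJ/s.

0.41 kJ/s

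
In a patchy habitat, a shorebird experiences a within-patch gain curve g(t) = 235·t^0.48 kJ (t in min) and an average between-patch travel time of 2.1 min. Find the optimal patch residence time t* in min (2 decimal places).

1.94 min

Maximise g(t)/(T+t): set derivative to zero → g'(t)(T+t) = g(t).
g'(t) = 0.48·235·t^-0.52. Setting 0.48·235·t^-0.52 = 235·t^0.48/(2.1+t) gives 0.48(2.1+t) = t, so 0.52·t = 0.48×2.1.
t* = 0.48×2.1/0.52 = 1.938 min.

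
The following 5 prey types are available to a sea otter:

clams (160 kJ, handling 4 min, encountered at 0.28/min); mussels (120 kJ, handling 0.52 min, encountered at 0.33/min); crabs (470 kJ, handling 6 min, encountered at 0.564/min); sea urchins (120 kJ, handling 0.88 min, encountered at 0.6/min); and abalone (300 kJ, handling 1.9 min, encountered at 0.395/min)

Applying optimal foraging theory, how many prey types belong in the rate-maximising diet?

3

Profitabilities (E/h, kJ/min): mussels 231, abalone 158, sea urchins 136, crabs 78.3, clams 40. Add prey in this order while the next type's profitability exceeds the intake rate on those already taken.
Rate on top 1: 33.8. abalone: 158 > 33.8 → include.
Rate on top 2: 82.25. sea urchins: 136 > 82.25 → include.
Rate on top 3: 93.91. crabs: 78.3 < 93.91 → exclude; stop.
Optimal diet: mussels, abalone, sea urchins — 3 of 5 types.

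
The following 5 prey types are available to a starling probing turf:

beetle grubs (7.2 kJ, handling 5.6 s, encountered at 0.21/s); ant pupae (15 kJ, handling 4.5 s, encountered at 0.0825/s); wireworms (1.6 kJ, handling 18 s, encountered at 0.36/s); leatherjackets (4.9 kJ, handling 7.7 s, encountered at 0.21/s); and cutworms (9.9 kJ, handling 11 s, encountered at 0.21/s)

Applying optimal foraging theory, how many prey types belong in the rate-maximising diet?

Profitabilities (E/h, kJ/s): ant pupae 3.33, beetle grubs 1.29, cutworms 0.9, leatherjackets 0.636, wireworms 0.0889. Add prey in this order while the next type's profitability exceeds the intake rate on those already taken.
Rate on top 1: 0.9025. beetle grubs: 1.29 > 0.9025 → include.
Rate on top 2: 1.079. cutworms: 0.9 < 1.079 → exclude; stop.
Optimal diet: ant pupae, beetle grubs — 2 of 5 types.

2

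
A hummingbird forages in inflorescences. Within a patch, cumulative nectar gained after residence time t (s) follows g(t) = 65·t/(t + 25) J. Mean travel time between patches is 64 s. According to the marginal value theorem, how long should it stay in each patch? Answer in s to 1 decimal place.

Maximise g(t)/(T+t): set derivative to zero → g'(t)(T+t) = g(t).
g'(t) = 65·25/(t + 25)². Setting 65·25/(t+25)² = 65t/[(t+25)(64+t)] gives 25(64+t) = t(t+25), so t² = 25×64 = 1600.
t* = √1600 = 40 s.

40.0 s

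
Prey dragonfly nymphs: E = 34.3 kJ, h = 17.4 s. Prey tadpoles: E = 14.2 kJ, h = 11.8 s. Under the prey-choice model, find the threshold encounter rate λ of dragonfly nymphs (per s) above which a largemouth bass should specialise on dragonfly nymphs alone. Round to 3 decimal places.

0.090 per s

The zero-one rule: include tadpoles iff E₂/h₂ > λE₁/(1+λh₁). Equality gives the switch point.
λE₁h₂ = E₂ + λE₂h₁ ⇒ λ = E₂/(E₁h₂ − E₂h₁) = 14.2/(404.7 − 247.1) = 0.09007 per s.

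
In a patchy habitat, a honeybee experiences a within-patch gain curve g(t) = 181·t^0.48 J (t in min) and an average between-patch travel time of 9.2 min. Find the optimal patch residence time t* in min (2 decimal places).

Optimal t* satisfies g'(t*) = g(t*)/(T + t*).
g'(t) = 0.48·181·t^-0.52. Setting 0.48·181·t^-0.52 = 181·t^0.48/(9.2+t) gives 0.48(9.2+t) = t, so 0.52·t = 0.48×9.2.
t* = 0.48×9.2/0.52 = 8.492 min.

8.49 min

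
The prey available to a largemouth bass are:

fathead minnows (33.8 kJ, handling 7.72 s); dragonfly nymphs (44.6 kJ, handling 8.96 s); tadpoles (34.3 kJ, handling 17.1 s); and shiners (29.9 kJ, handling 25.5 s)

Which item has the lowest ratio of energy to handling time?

Profitability E/h (kJ/s): fathead minnows = 33.8/7.72 = 4.38, dragonfly nymphs = 44.6/8.96 = 4.98, tadpoles = 34.3/17.1 = 2.01, shiners = 29.9/25.5 = 1.17.
Ranked: dragonfly nymphs > fathead minnows > tadpoles > shiners.

shiners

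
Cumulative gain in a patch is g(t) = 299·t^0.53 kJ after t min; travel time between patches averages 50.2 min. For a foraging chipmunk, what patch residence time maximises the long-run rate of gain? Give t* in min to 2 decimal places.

56.61 min

Optimal t* satisfies g'(t*) = g(t*)/(T + t*).
g'(t) = 0.53·299·t^-0.47. Setting 0.53·299·t^-0.47 = 299·t^0.53/(50.2+t) gives 0.53(50.2+t) = t, so 0.47·t = 0.53×50.2.
t* = 0.53×50.2/0.47 = 56.61 min.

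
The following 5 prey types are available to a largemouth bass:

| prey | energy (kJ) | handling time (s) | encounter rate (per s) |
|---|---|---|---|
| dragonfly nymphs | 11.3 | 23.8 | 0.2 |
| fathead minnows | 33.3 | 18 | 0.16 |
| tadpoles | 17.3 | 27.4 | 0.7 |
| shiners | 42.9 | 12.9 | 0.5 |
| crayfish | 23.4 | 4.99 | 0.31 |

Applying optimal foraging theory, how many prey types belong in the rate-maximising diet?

E/h in descending order: crayfish 4.69, shiners 3.33, fathead minnows 1.85, tadpoles 0.631, dragonfly nymphs 0.475 kJ/s. The optimal diet is the largest prefix of this list for which every included type satisfies E_i/h_i > R on the types above it.
Rate on top 1: 2.848. shiners: 3.33 > 2.848 → include.
Rate on top 2: 3.19. fathead minnows: 1.85 < 3.19 → exclude; stop.
Optimal diet: crayfish, shiners — 2 of 5 types.

2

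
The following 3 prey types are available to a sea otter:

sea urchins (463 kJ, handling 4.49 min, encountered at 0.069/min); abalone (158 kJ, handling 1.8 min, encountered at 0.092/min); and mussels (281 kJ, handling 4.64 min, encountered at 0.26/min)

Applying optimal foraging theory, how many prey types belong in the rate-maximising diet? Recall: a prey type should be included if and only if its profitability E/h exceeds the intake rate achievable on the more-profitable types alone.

3

Rank by E/h (kJ/min): sea urchins 103, abalone 87.8, mussels 60.6. Include each in turn until the next type's E/h falls below the running intake rate.
Rate on top 1: 24.39. abalone: 87.8 > 24.39 → include.
Rate on top 2: 31.51. mussels: 60.6 > 31.51 → include.
Optimal diet: sea urchins, abalone, mussels — 3 of 3 types.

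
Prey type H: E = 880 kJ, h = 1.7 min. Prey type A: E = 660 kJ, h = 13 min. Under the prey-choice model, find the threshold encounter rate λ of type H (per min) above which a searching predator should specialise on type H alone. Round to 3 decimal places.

The zero-one rule: include type A iff E₂/h₂ > λE₁/(1+λh₁). Equality gives the switch point.
λE₁h₂ = E₂ + λE₂h₁ ⇒ λ = E₂/(E₁h₂ − E₂h₁) = 660/(1.144e+04 − 1122) = 0.06397 per min.

0.064 per min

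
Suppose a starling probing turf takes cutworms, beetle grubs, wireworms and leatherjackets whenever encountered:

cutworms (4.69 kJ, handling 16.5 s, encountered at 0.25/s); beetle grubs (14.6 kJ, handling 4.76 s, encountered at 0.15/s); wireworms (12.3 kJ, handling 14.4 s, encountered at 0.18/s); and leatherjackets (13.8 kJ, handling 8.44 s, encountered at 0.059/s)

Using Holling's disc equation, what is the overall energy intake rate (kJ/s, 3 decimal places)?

0.716 kJ/s

R = (0.25×4.69 + 0.15×14.6 + 0.18×12.3 + 0.059×13.8) / (1 + 0.25×16.5 + 0.15×4.76 + 0.18×14.4 + 0.059×8.44) = 6.391/8.929 = 0.7157 kJ/s.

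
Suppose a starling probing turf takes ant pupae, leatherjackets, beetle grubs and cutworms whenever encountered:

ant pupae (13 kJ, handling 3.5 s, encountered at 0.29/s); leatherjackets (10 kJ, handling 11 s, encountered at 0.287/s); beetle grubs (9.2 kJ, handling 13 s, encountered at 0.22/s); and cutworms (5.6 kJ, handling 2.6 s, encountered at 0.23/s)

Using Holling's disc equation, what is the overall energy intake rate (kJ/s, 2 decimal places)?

Energy encountered per unit search time: 0.29×13 + 0.287×10 + 0.22×9.2 + 0.23×5.6 = 9.952 kJ/s.
Handling time per unit search time: 0.29×3.5 + 0.287×11 + 0.22×13 + 0.23×2.6 = 7.63.
Rate = 9.952/(1 + 7.63) = 1.153 kJ/s.

1.15 kJ/s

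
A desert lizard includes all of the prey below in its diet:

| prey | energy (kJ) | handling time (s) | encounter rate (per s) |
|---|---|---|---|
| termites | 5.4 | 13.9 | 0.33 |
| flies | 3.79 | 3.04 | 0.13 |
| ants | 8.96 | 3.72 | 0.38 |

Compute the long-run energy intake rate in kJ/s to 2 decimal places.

R = (0.33×5.4 + 0.13×3.79 + 0.38×8.96) / (1 + 0.33×13.9 + 0.13×3.04 + 0.38×3.72) = 5.68/7.396 = 0.7679 kJ/s.

0.77 kJ/s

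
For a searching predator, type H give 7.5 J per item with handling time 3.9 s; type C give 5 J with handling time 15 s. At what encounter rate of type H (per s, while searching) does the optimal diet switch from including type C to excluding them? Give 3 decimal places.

0.054 per s

The zero-one rule: include type C iff E₂/h₂ > λE₁/(1+λh₁). Equality gives the switch point.
λE₁h₂ = E₂ + λE₂h₁ ⇒ λ = E₂/(E₁h₂ − E₂h₁) = 5/(112.5 − 19.5) = 0.05376 per s.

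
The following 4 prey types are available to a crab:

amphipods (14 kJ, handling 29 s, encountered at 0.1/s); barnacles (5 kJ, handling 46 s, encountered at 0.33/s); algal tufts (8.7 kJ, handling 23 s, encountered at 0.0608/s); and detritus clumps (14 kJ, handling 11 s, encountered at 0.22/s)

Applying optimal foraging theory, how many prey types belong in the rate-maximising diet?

Profitabilities (E/h, kJ/s): detritus clumps 1.27, amphipods 0.483, algal tufts 0.378, barnacles 0.109. Add prey in this order while the next type's profitability exceeds the intake rate on those already taken.
Rate on top 1: 0.9006. amphipods: 0.483 < 0.9006 → exclude; stop.
Optimal diet: detritus clumps — 1 of 4 types.

1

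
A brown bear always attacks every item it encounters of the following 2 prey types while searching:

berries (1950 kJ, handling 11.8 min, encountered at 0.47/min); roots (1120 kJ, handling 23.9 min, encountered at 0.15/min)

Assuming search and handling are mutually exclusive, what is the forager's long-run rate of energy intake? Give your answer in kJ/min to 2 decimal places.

R = (0.47×1950 + 0.15×1120) / (1 + 0.47×11.8 + 0.15×23.9) = 1084/10.13 = 107 kJ/min.

107.05 kJ/min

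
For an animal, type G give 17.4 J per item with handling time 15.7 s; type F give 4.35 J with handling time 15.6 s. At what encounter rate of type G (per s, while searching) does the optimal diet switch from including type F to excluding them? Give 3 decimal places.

0.021 per s

The zero-one rule: include type F iff E₂/h₂ > λE₁/(1+λh₁). Equality gives the switch point.
λE₁h₂ = E₂ + λE₂h₁ ⇒ λ = E₂/(E₁h₂ − E₂h₁) = 4.35/(271.4 − 68.29) = 0.02141 per s.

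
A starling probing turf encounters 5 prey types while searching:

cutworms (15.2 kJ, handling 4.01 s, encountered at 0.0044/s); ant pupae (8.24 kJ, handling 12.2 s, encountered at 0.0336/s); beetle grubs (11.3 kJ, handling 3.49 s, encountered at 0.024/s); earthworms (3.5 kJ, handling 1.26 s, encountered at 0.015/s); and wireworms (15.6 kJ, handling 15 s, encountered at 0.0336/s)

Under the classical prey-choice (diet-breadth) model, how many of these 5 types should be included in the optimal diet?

E/h in descending order: cutworms 3.79, beetle grubs 3.24, earthworms 2.78, wireworms 1.04, ant pupae 0.675 kJ/s. The optimal diet is the largest prefix of this list for which every included type satisfies E_i/h_i > R on the types above it.
Rate on top 1: 0.06572. beetle grubs: 3.24 > 0.06572 → include.
Rate on top 2: 0.307. earthworms: 2.78 > 0.307 → include.
Rate on top 3: 0.3486. wireworms: 1.04 > 0.3486 → include.
Rate on top 4: 0.5632. ant pupae: 0.675 > 0.5632 → include.
Optimal diet: cutworms, beetle grubs, earthworms, wireworms, ant pupae — 5 of 5 types.

5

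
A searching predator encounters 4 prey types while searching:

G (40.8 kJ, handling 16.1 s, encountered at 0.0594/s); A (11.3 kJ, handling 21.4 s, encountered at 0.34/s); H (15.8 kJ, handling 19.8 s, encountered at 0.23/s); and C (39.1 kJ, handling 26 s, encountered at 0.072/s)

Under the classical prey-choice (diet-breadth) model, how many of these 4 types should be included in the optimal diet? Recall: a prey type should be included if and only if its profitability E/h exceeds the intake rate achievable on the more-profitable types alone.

E/h in descending order: G 2.53, C 1.5, H 0.798, A 0.528 kJ/s. The optimal diet is the largest prefix of this list for which every included type satisfies E_i/h_i > R on the types above it.
Rate on top 1: 1.239. C: 1.5 > 1.239 → include.
Rate on top 2: 1.368. H: 0.798 < 1.368 → exclude; stop.
Optimal diet: G, C — 2 of 4 types.

2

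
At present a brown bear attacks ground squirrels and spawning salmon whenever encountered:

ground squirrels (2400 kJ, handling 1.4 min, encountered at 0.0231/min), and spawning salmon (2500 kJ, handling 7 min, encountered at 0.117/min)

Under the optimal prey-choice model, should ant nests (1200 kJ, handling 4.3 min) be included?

On ground squirrels and spawning salmon alone, R = ΣλE/(1+Σλh) = 347.9/1.851 = 187.9 kJ/min.
ant nests: E/h = 1200/4.3 = 279.1 kJ/min.
279.1 > 187.9, so adding ant nests raises the average — include it.

Yes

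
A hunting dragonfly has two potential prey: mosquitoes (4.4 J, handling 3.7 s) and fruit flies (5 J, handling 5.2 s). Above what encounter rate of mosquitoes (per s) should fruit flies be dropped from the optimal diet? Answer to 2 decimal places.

1.14 per s

Drop fruit flies once their profitability E₂/h₂ falls below the rate achievable on mosquitoes alone: E₂/h₂ = λE₁/(1 + λh₁).
Solve for λ: λE₁h₂ = E₂(1 + λh₁) → λ(E₁h₂ − E₂h₁) = E₂ → λ = E₂/(E₁h₂ − E₂h₁).
λ = 5/(4.4×5.2 − 5×3.7) = 5/4.38 = 1.142 per s.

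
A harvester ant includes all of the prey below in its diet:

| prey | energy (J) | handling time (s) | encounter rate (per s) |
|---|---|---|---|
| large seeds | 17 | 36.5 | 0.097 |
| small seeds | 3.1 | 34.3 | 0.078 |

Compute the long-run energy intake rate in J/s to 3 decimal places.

0.262 J/s

R = (0.097×17 + 0.078×3.1) / (1 + 0.097×36.5 + 0.078×34.3) = 1.891/7.216 = 0.262 J/s.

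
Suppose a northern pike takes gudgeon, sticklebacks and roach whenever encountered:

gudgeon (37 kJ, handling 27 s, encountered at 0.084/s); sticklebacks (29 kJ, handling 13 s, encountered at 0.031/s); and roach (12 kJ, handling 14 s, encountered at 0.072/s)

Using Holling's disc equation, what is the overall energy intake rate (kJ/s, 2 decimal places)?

R = (0.084×37 + 0.031×29 + 0.072×12) / (1 + 0.084×27 + 0.031×13 + 0.072×14) = 4.871/4.679 = 1.041 kJ/s.

1.04 kJ/s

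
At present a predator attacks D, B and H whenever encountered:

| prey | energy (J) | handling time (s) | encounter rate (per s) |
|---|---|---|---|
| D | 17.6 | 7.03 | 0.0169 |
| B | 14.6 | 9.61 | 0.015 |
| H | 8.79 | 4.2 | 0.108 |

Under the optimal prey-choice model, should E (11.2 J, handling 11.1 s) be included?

Yes

Intake rate on the current diet: R = (0.0169×17.6 + 0.015×14.6 + 0.108×8.79) / (1 + 0.0169×7.03 + 0.015×9.61 + 0.108×4.2) = 1.466/1.717 = 0.8539 J/s.
Profitability of E: 11.2/11.1 = 1.009 J/s.
1.009 > 0.8539, so adding E raises the average — include it.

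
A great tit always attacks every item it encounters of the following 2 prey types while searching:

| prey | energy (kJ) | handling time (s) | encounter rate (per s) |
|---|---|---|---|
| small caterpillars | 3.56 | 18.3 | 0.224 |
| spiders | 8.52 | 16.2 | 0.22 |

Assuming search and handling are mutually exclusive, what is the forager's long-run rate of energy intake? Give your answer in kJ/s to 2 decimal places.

R = Σλ_iE_i / (1 + Σλ_ih_i)
Numerator: 0.224×3.56 + 0.22×8.52 = 2.672
Denominator: 1 + 0.224×18.3 + 0.22×16.2 = 8.663
R = 2.672/8.663 = 0.3084 kJ/s

0.31 kJ/s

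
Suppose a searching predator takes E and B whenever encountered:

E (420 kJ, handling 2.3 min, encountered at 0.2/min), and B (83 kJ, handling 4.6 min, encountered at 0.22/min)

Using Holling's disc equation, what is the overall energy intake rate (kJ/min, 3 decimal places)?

41.367 kJ/min

Energy encountered per unit search time: 0.2×420 + 0.22×83 = 102.3 kJ/min.
Handling time per unit search time: 0.2×2.3 + 0.22×4.6 = 1.472.
Rate = 102.3/(1 + 1.472) = 41.37 kJ/min.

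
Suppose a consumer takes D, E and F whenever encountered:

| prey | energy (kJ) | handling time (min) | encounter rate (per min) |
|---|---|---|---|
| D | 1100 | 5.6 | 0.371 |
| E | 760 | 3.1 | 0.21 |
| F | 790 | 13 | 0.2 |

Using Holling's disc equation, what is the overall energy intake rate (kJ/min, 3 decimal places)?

R = Σλ_iE_i / (1 + Σλ_ih_i)
Numerator: 0.371×1100 + 0.21×760 + 0.2×790 = 725.7
Denominator: 1 + 0.371×5.6 + 0.21×3.1 + 0.2×13 = 6.329
R = 725.7/6.329 = 114.7 kJ/min

114.670 kJ/min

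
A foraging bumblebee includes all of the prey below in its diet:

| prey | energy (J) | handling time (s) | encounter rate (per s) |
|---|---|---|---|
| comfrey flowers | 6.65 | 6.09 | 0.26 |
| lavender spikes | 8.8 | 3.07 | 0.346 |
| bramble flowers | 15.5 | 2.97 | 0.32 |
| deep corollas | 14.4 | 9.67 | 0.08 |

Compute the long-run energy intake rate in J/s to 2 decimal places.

R = Σλ_iE_i / (1 + Σλ_ih_i)
Numerator: 0.26×6.65 + 0.346×8.8 + 0.32×15.5 + 0.08×14.4 = 10.89
Denominator: 1 + 0.26×6.09 + 0.346×3.07 + 0.32×2.97 + 0.08×9.67 = 5.37
R = 10.89/5.37 = 2.027 J/s

2.03 J/s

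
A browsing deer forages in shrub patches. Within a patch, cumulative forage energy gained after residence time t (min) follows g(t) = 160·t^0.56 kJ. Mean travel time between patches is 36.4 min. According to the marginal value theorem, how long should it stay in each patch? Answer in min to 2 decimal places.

46.33 min

By the marginal value theorem, leave when the instantaneous gain rate g'(t) equals the habitat-wide average g(t)/(T + t).
g'(t) = 0.56·160·t^-0.44. Setting 0.56·160·t^-0.44 = 160·t^0.56/(36.4+t) gives 0.56(36.4+t) = t, so 0.44·t = 0.56×36.4.
t* = 0.56×36.4/0.44 = 46.33 min.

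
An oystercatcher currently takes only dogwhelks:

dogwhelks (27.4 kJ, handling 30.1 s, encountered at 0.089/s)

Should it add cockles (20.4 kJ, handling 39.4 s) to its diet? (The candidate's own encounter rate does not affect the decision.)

Current rate: (0.089×27.4)/(1 + 0.089×30.1) = 0.6629 kJ/s.
cockles: E/h = 20.4/39.4 = 0.5178 kJ/s.
0.5178 < 0.6629, so adding cockles would lower the average — exclude it.

No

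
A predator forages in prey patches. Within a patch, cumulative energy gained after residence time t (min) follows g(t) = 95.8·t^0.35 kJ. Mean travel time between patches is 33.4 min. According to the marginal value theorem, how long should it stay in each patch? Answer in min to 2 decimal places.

Optimal t* satisfies g'(t*) = g(t*)/(T + t*).
g'(t) = 0.35·95.8·t^-0.65. Setting 0.35·95.8·t^-0.65 = 95.8·t^0.35/(33.4+t) gives 0.35(33.4+t) = t, so 0.65·t = 0.35×33.4.
t* = 0.35×33.4/0.65 = 17.98 min.

17.98 min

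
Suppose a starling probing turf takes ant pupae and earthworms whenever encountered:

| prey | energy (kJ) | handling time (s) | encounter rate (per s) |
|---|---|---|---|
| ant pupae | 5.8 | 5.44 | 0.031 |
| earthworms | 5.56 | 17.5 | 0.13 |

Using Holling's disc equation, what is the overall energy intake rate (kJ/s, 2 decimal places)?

R = (0.031×5.8 + 0.13×5.56) / (1 + 0.031×5.44 + 0.13×17.5) = 0.9026/3.444 = 0.2621 kJ/s.

0.26 kJ/s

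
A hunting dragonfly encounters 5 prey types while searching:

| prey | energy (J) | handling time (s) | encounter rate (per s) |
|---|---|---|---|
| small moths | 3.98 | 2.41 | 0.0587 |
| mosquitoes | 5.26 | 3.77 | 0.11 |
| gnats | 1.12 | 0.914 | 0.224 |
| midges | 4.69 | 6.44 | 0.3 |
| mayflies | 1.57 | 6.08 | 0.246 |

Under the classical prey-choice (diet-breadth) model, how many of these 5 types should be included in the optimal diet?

4

Profitabilities (E/h, J/s): small moths 1.65, mosquitoes 1.4, gnats 1.23, midges 0.728, mayflies 0.258. Add prey in this order while the next type's profitability exceeds the intake rate on those already taken.
Rate on top 1: 0.2047. mosquitoes: 1.4 > 0.2047 → include.
Rate on top 2: 0.5219. gnats: 1.23 > 0.5219 → include.
Rate on top 3: 0.6037. midges: 0.728 > 0.6037 → include.
Rate on top 4: 0.6689. mayflies: 0.258 < 0.6689 → exclude; stop.
Optimal diet: small moths, mosquitoes, gnats, midges — 4 of 5 types.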